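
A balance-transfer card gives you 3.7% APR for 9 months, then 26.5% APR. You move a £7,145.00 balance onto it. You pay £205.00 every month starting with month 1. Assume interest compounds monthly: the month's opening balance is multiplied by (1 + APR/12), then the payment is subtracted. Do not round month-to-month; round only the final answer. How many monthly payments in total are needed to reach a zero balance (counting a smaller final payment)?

50 payments

Promo months 1–9 at r₀ = 3.7%/12 = 0.00308333; months 10+ at r₁ = 26.5%/12 = 0.0220833.
After month 9: iterate B ← B·(1+r₀) − £205.00 for 9 months → £5,477.82.
Then at r₁ with £205.00/mo: n₂ = −ln(1 − r₁·B/P)/ln(1+r₁) ≈ 40.83 → 41 more payments.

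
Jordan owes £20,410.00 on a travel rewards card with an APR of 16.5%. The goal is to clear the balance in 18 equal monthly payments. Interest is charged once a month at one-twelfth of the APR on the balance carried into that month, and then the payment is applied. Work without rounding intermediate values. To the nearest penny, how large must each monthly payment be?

£1,287.73

Monthly rate r = 16.5%/12 = 1.375% = 0.01375.
Level-payment amortization: P = B₀·r / (1 − (1+r)^(−n)) = 20410.00·0.01375 / (1 − 1.01375^(−18)).
Denominator 1 − (1+r)^(−18) = 0.217932227.
P = 280.637 / 0.217932227 ≈ 1287.73.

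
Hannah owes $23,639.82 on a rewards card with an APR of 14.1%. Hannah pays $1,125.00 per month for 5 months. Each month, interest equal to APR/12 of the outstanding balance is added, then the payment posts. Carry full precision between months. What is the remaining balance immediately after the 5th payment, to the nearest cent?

Monthly rate r = 14.1%/12 = 1.175% = 0.01175.
Each month: B ← B·(1+r) − $1,125.00.
Month 1: interest $277.77; balance after payment $22,792.59.
Month 2: interest $267.81; balance after payment $21,935.40.
Month 3: interest $257.74; balance after payment $21,068.14.
Month 4: interest $247.55; balance after payment $20,190.69.
Month 5: interest $237.24; balance after payment $19,302.93.

$19,302.93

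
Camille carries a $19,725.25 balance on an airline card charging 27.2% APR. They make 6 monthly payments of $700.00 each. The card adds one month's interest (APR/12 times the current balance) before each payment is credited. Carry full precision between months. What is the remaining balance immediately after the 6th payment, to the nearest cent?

$18,119.26

Monthly rate r = 27.2%/12 = 2.26667% = 0.0226667.
Each month: B ← B·(1+r) − $700.00.
Month 1: interest $447.11; balance after payment $19,472.36.
Month 2: interest $441.37; balance after payment $19,213.73.
Month 3: interest $435.51; balance after payment $18,949.24.
Month 4: interest $429.52; balance after payment $18,678.76.
Month 5: interest $423.39; balance after payment $18,402.14.
Month 6: interest $417.12; balance after payment $18,119.26.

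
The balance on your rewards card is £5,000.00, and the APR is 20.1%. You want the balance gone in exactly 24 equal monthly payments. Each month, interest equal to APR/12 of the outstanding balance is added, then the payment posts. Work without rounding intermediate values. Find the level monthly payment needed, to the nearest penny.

£254.72

Monthly rate r = 20.1%/12 = 1.675% = 0.01675.
Level-payment amortization: P = B₀·r / (1 − (1+r)^(−n)) = 5000.00·0.01675 / (1 − 1.01675^(−24)).
Denominator 1 − (1+r)^(−24) = 0.32878809.
P = 83.75 / 0.32878809 ≈ 254.72.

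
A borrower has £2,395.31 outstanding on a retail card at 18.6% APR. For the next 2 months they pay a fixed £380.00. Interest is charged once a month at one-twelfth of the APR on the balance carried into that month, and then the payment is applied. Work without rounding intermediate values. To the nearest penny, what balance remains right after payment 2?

£1,704.25

Monthly rate r = 18.6%/12 = 1.55% = 0.0155.
Each month: B ← B·(1+r) − £380.00.
Month 1: interest £37.13; balance after payment £2,052.44.
Month 2: interest £31.81; balance after payment £1,704.25.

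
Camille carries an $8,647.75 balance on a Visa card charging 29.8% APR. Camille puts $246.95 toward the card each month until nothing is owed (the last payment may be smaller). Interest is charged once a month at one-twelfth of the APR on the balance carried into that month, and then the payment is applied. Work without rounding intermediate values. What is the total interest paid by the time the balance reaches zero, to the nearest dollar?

Monthly rate r = 29.8%/12 = 2.48333% = 0.0248333.
Payoff takes n = ⌈−ln(1 − rB₀/P)/ln(1+r)⌉ = ⌈83.053⌉ = 84 payments; the last is $13.30.
Total paid = 83·$246.95 + $13.30 = $20,510.15.
Total interest = total paid − principal = $20,510.15 − $8,647.75 = $11,862.40.

$11,862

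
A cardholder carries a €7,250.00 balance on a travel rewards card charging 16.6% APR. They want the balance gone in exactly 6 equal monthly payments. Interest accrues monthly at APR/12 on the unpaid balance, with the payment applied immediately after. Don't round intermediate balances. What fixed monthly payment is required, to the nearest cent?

Monthly rate r = 16.6%/12 = 1.38333% = 0.0138333.
Level-payment amortization: P = B₀·r / (1 − (1+r)^(−n)) = 7250.00·0.0138333 / (1 − 1.01383^(−6)).
Denominator 1 − (1+r)^(−6) = 0.0791251682.
P = 100.292 / 0.0791251682 ≈ 1267.51.

€1,267.51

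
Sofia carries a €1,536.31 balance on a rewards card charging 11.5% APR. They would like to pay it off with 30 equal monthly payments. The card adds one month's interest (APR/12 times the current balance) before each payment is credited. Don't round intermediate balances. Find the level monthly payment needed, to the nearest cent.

Monthly rate r = 11.5%/12 = 0.958333% = 0.00958333.
Level-payment amortization: P = B₀·r / (1 − (1+r)^(−n)) = 1536.31·0.00958333 / (1 − 1.00958^(−30)).
Denominator 1 − (1+r)^(−30) = 0.248835894.
P = 14.723 / 0.248835894 ≈ 59.17.

€59.17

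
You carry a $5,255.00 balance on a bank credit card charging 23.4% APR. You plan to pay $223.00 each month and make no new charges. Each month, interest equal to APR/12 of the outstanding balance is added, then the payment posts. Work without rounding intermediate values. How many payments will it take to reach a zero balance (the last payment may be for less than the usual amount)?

Monthly rate r = 23.4%/12 = 1.95% = 0.0195.
Recurrence: B ← B·(1+r) − $223.00.
Month 1: interest $102.47; balance after payment $5,134.47.
Month 2: interest $100.12; balance after payment $5,011.59.
Closed form: n = −ln(1 − rB₀/P)/ln(1+r) = −ln(0.54048)/ln(1.0195) ≈ 31.860, so the balance reaches zero during payment 32.

32 months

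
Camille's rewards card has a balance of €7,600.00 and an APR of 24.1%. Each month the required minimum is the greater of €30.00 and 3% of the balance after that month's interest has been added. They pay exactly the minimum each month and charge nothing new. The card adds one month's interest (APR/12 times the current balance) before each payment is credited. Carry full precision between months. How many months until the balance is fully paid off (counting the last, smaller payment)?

Monthly rate r = 24.1%/12 = 2.00833% = 0.0200833.
While 3% of the post-interest balance exceeds €30.00, each month B ← (B·(1+r))·(1 − 0.03), i.e. B shrinks by the factor (1+r)·0.97 = 0.98948.
This holds for months 1–194. Entering month 195 the balance is €976.89; 3% of the post-interest balance is now below €30.00, so the flat €30.00 minimum applies from here.
From month 195 a fixed €30.00 at rate r clears €976.89 in 54 more payments. Total: 194 + 54 = 248 months.

248 months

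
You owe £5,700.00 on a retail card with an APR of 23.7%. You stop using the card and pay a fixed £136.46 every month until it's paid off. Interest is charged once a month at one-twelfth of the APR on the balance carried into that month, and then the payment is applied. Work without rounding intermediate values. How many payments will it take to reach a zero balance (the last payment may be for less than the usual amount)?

Monthly rate r = 23.7%/12 = 1.975% = 0.01975.
Recurrence: B ← B·(1+r) − £136.46.
Month 1: interest £112.58; balance after payment £5,676.11.
Month 2: interest £112.10; balance after payment £5,651.76.
Closed form: n = −ln(1 − rB₀/P)/ln(1+r) = −ln(0.17503)/ln(1.01975) ≈ 89.111, so the balance reaches zero during payment 90.

90 payments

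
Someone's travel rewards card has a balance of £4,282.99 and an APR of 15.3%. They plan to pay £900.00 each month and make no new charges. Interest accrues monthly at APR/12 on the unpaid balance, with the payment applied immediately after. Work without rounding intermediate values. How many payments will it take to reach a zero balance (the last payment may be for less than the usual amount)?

5 payments

Monthly rate r = 15.3%/12 = 1.275% = 0.01275.
Recurrence: B ← B·(1+r) − £900.00.
Month 1: interest £54.61; balance after payment £3,437.60.
Month 2: interest £43.83; balance after payment £2,581.43.
Month 3: interest £32.91; balance after payment £1,714.34.
Month 4: interest £21.86; balance after payment £836.20.
Month 5: interest £10.66; balance after payment £0.00.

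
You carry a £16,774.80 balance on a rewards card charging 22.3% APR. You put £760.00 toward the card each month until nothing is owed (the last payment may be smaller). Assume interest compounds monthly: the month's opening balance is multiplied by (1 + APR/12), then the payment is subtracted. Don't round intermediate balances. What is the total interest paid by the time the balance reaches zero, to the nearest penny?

Monthly rate r = 22.3%/12 = 1.85833% = 0.0185833.
Payoff takes n = ⌈−ln(1 − rB₀/P)/ln(1+r)⌉ = ⌈28.672⌉ = 29 payments; the last is £512.07.
Total paid = 28·£760.00 + £512.07 = £21,792.07.
Total interest = total paid − principal = £21,792.07 − £16,774.80 = £5,017.27.

£5,017.27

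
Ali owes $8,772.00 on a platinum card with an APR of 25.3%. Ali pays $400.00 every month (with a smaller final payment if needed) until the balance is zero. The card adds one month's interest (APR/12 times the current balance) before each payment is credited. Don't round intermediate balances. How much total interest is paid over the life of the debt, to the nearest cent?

Monthly rate r = 25.3%/12 = 2.10833% = 0.0210833.
Payoff takes n = ⌈−ln(1 − rB₀/P)/ln(1+r)⌉ = ⌈29.743⌉ = 30 payments; the last is $297.97.
Total paid = 29·$400.00 + $297.97 = $11,897.97.
Total interest = total paid − principal = $11,897.97 − $8,772.00 = $3,125.97.

$3,125.97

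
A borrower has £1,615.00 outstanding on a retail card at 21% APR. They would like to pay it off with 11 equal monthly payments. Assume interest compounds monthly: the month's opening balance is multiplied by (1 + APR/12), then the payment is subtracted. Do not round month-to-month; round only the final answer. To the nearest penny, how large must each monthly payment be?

Monthly rate r = 21%/12 = 1.75% = 0.0175.
Level-payment amortization: P = B₀·r / (1 − (1+r)^(−n)) = 1615.00·0.0175 / (1 − 1.0175^(−11)).
Denominator 1 − (1+r)^(−11) = 0.173731107.
P = 28.2625 / 0.173731107 ≈ 162.68.

£162.68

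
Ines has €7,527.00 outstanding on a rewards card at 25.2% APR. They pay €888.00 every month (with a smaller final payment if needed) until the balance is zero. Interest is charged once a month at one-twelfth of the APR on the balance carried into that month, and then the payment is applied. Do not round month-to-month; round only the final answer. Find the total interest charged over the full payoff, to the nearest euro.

€851

Monthly rate r = 25.2%/12 = 2.1% = 0.021.
Payoff takes n = ⌈−ln(1 − rB₀/P)/ln(1+r)⌉ = ⌈9.432⌉ = 10 payments; the last is €385.80.
Total paid = 9·€888.00 + €385.80 = €8,377.80.
Total interest = total paid − principal = €8,377.80 − €7,527.00 = €850.80.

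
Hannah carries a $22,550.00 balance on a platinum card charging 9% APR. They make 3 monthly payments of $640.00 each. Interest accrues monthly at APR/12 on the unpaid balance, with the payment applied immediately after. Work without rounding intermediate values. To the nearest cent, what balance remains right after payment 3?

$21,126.75

Monthly rate r = 9%/12 = 0.75% = 0.0075.
Each month: B ← B·(1+r) − $640.00.
Month 1: interest $169.12; balance after payment $22,079.12.
Month 2: interest $165.59; balance after payment $21,604.72.
Month 3: interest $162.04; balance after payment $21,126.75.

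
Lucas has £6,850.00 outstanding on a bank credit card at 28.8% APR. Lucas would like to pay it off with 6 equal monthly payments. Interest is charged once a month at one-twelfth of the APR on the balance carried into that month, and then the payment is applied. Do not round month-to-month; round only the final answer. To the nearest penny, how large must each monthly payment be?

£1,239.46

Monthly rate r = 28.8%/12 = 2.4% = 0.024.
Level-payment amortization: P = B₀·r / (1 − (1+r)^(−n)) = 6850.00·0.024 / (1 − 1.024^(−6)).
Denominator 1 − (1+r)^(−6) = 0.132638262.
P = 164.4 / 0.132638262 ≈ 1239.46.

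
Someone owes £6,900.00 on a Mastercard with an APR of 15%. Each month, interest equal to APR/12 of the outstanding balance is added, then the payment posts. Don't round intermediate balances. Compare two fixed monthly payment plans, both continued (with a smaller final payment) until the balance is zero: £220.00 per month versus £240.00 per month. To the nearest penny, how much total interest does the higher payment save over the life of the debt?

£209.95

Monthly rate r = 15%/12 = 1.25% = 0.0125.
At £220.00/mo: n = ⌈−ln(1 − rB₀/P)/ln(1+r)⌉ = 41 payments (last £13.44); total interest = total paid − £6,900.00 = £1,913.44.
At £240.00/mo: 36 payments (last £203.49); total interest £1,703.49.
Interest saved = £1,913.44 − £1,703.49 = £209.95.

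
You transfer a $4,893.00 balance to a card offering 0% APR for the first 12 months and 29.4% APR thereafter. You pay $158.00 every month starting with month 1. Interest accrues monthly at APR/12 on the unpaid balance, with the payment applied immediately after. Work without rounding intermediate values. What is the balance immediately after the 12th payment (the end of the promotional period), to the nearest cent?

$2,997.00

Promo months 1–12 at r₀ = 0%/12 = 0; months 13+ at r₁ = 29.4%/12 = 0.0245.
After month 12 (no interest yet): B = $4,893.00 − 12·$158.00 = $2,997.00.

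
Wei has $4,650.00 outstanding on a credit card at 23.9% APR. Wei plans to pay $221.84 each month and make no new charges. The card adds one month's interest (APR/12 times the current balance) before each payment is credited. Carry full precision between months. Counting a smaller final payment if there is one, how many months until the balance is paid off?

28 months

Monthly rate r = 23.9%/12 = 1.99167% = 0.0199167.
Recurrence: B ← B·(1+r) − $221.84.
Month 1: interest $92.61; balance after payment $4,520.77.
Month 2: interest $90.04; balance after payment $4,388.97.
Closed form: n = −ln(1 − rB₀/P)/ln(1+r) = −ln(0.58253)/ln(1.01992) ≈ 27.401, so the balance reaches zero during payment 28.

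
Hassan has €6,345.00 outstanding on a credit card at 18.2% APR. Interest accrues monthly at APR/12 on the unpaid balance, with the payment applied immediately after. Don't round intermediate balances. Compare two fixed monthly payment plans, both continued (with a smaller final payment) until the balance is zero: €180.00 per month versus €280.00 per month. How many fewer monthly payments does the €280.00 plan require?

23 fewer payments

Monthly rate r = 18.2%/12 = 1.51667% = 0.0151667.
At €180.00/mo: n = ⌈−ln(1 − rB₀/P)/ln(1+r)⌉ = 51 payments (last €146.95); total interest = total paid − €6,345.00 = €2,801.95.
At €280.00/mo: 28 payments (last €273.35); total interest €1,488.35.
Payments saved = 51 − 28 = 23.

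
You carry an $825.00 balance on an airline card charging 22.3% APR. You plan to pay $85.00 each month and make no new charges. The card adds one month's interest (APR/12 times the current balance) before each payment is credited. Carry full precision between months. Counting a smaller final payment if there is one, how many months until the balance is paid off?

11 payments

Monthly rate r = 22.3%/12 = 1.85833% = 0.0185833.
Recurrence: B ← B·(1+r) − $85.00.
Month 1: interest $15.33; balance after payment $755.33.
Month 2: interest $14.04; balance after payment $684.37.
Closed form: n = −ln(1 − rB₀/P)/ln(1+r) = −ln(0.81963)/ln(1.01858) ≈ 10.802, so the balance reaches zero during payment 11.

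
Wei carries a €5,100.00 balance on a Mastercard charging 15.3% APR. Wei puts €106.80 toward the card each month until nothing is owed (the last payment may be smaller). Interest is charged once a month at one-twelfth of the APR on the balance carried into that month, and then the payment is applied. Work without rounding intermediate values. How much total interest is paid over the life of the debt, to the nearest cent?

Monthly rate r = 15.3%/12 = 1.275% = 0.01275.
Payoff takes n = ⌈−ln(1 − rB₀/P)/ln(1+r)⌉ = ⌈74.089⌉ = 75 payments; the last is €9.53.
Total paid = 74·€106.80 + €9.53 = €7,912.73.
Total interest = total paid − principal = €7,912.73 − €5,100.00 = €2,812.73.

€2,812.73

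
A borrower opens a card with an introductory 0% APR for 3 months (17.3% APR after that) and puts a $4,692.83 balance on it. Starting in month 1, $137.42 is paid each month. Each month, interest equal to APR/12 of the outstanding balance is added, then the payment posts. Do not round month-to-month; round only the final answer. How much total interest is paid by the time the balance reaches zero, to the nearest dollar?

Promo months 1–3 at r₀ = 0%/12 = 0; months 4+ at r₁ = 17.3%/12 = 0.0144167.
After month 3 (no interest yet): B = $4,692.83 − 3·$137.42 = $4,280.57.
Then at r₁ with $137.42/mo: n₂ = −ln(1 − r₁·B/P)/ln(1+r₁) ≈ 41.65 → 42 more payments.
Total paid = 44·$137.42 + $89.40 = $6,135.88; interest = $6,135.88 − $4,692.83 = $1,443.05.

$1,443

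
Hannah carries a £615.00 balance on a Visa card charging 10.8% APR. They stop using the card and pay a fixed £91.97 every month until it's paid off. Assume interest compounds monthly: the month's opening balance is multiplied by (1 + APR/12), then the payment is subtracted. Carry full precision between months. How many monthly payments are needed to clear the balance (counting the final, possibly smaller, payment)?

7 months

Monthly rate r = 10.8%/12 = 0.9% = 0.009.
Recurrence: B ← B·(1+r) − £91.97.
Month 1: interest £5.54; balance after payment £528.56.
Month 2: interest £4.76; balance after payment £441.35.
Closed form: n = −ln(1 − rB₀/P)/ln(1+r) = −ln(0.93982)/ln(1.009) ≈ 6.928, so the balance reaches zero during payment 7.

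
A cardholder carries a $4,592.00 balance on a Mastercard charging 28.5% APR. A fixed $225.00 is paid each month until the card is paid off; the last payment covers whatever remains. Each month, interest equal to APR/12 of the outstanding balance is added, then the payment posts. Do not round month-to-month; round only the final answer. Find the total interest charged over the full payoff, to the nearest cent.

Monthly rate r = 28.5%/12 = 2.375% = 0.02375.
Payoff takes n = ⌈−ln(1 − rB₀/P)/ln(1+r)⌉ = ⌈28.247⌉ = 29 payments; the last is $56.11.
Total paid = 28·$225.00 + $56.11 = $6,356.11.
Total interest = total paid − principal = $6,356.11 − $4,592.00 = $1,764.11.

$1,764.11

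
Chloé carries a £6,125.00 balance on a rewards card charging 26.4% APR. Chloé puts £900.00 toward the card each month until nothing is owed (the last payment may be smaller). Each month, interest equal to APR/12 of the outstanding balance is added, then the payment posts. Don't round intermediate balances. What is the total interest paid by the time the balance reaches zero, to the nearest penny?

£585.28

Monthly rate r = 26.4%/12 = 2.2% = 0.022.
Payoff takes n = ⌈−ln(1 − rB₀/P)/ln(1+r)⌉ = ⌈7.453⌉ = 8 payments; the last is £410.28.
Total paid = 7·£900.00 + £410.28 = £6,710.28.
Total interest = total paid − principal = £6,710.28 − £6,125.00 = £585.28.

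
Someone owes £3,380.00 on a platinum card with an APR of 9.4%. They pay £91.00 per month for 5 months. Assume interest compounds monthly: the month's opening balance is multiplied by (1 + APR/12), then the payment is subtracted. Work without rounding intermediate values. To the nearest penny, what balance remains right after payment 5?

£3,052.29

Monthly rate r = 9.4%/12 = 0.783333% = 0.00783333.
Each month: B ← B·(1+r) − £91.00.
Month 1: interest £26.48; balance after payment £3,315.48.
Month 2: interest £25.97; balance after payment £3,250.45.
Month 3: interest £25.46; balance after payment £3,184.91.
Month 4: interest £24.95; balance after payment £3,118.86.
Month 5: interest £24.43; balance after payment £3,052.29.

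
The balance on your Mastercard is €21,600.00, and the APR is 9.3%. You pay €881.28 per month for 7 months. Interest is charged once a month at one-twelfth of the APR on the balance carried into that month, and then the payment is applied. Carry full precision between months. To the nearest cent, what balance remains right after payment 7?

Monthly rate r = 9.3%/12 = 0.775% = 0.00775.
Each month: B ← B·(1+r) − €881.28.
Month 1: interest €167.40; balance after payment €20,886.12.
Month 2: interest €161.87; balance after payment €20,166.71.
Month 3: interest €156.29; balance after payment €19,441.72.
Month 4: interest €150.67; balance after payment €18,711.11.
Month 5: interest €145.01; balance after payment €17,974.84.
Month 6: interest €139.31; balance after payment €17,232.87.
Month 7: interest €133.55; balance after payment €16,485.14.

€16,485.14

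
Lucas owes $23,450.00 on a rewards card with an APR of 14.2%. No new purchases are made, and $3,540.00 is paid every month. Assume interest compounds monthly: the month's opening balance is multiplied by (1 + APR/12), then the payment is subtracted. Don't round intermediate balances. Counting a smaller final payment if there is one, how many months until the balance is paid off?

7 months

Monthly rate r = 14.2%/12 = 1.18333% = 0.0118333.
Recurrence: B ← B·(1+r) − $3,540.00.
Month 1: interest $277.49; balance after payment $20,187.49.
Month 2: interest $238.89; balance after payment $16,886.38.
Closed form: n = −ln(1 − rB₀/P)/ln(1+r) = −ln(0.92161)/ln(1.01183) ≈ 6.939, so the balance reaches zero during payment 7.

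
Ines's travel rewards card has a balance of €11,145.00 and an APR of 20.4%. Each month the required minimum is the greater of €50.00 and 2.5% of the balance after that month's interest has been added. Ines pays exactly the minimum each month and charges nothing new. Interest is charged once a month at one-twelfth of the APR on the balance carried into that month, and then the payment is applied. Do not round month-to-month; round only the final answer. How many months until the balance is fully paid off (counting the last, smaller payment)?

271 months

Monthly rate r = 20.4%/12 = 1.7% = 0.017.
While 2.5% of the post-interest balance exceeds €50.00, each month B ← (B·(1+r))·(1 − 0.025), i.e. B shrinks by the factor (1+r)·0.975 = 0.99157.
This holds for months 1–206. Entering month 207 the balance is €1,950.51; 2.5% of the post-interest balance is now below €50.00, so the flat €50.00 minimum applies from here.
From month 207 a fixed €50.00 at rate r clears €1,950.51 in 65 more payments. Total: 206 + 65 = 271 months.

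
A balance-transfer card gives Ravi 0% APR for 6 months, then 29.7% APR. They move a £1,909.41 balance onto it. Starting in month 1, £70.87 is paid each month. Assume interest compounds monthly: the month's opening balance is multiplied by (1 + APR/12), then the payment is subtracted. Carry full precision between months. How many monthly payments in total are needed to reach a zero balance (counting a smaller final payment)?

Promo months 1–6 at r₀ = 0%/12 = 0; months 7+ at r₁ = 29.7%/12 = 0.02475.
After month 6 (no interest yet): B = £1,909.41 − 6·£70.87 = £1,484.19.
Then at r₁ with £70.87/mo: n₂ = −ln(1 − r₁·B/P)/ln(1+r₁) ≈ 29.88 → 30 more payments.

36 payments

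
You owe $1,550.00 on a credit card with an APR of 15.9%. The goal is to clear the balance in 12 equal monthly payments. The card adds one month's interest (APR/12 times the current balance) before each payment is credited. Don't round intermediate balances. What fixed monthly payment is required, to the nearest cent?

Monthly rate r = 15.9%/12 = 1.325% = 0.01325.
Level-payment amortization: P = B₀·r / (1 − (1+r)^(−n)) = 1550.00·0.01325 / (1 − 1.01325^(−12)).
Denominator 1 − (1+r)^(−12) = 0.14611251.
P = 20.5375 / 0.14611251 ≈ 140.56.

$140.56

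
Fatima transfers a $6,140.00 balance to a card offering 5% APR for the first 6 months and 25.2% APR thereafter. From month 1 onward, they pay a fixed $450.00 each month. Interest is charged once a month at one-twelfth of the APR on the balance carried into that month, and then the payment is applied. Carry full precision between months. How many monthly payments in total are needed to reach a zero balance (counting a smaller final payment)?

15 payments

Promo months 1–6 at r₀ = 5%/12 = 0.00416667; months 7+ at r₁ = 25.2%/12 = 0.021.
After month 6: iterate B ← B·(1+r₀) − $450.00 for 6 months → $3,566.83.
Then at r₁ with $450.00/mo: n₂ = −ln(1 − r₁·B/P)/ln(1+r₁) ≈ 8.76 → 9 more payments.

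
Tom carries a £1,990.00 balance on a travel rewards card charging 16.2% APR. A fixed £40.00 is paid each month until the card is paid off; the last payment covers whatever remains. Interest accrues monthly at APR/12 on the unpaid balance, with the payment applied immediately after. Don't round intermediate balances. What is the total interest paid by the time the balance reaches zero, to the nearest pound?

Monthly rate r = 16.2%/12 = 1.35% = 0.0135.
Payoff takes n = ⌈−ln(1 − rB₀/P)/ln(1+r)⌉ = ⌈83.044⌉ = 84 payments; the last is £1.79.
Total paid = 83·£40.00 + £1.79 = £3,321.79.
Total interest = total paid − principal = £3,321.79 − £1,990.00 = £1,331.79.

£1,332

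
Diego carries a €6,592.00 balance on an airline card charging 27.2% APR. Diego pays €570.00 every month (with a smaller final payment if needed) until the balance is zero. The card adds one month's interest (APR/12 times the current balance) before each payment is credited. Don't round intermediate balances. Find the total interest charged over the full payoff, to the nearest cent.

€1,140.55

Monthly rate r = 27.2%/12 = 2.26667% = 0.0226667.
Payoff takes n = ⌈−ln(1 − rB₀/P)/ln(1+r)⌉ = ⌈13.563⌉ = 14 payments; the last is €322.55.
Total paid = 13·€570.00 + €322.55 = €7,732.55.
Total interest = total paid − principal = €7,732.55 − €6,592.00 = €1,140.55.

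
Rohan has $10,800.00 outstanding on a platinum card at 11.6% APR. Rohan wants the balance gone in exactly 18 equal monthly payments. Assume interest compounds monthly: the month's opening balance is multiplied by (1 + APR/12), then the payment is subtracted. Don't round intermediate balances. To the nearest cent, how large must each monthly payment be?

$656.60

Monthly rate r = 11.6%/12 = 0.966667% = 0.00966667.
Level-payment amortization: P = B₀·r / (1 − (1+r)^(−n)) = 10800.00·0.00966667 / (1 − 1.00967^(−18)).
Denominator 1 − (1+r)^(−18) = 0.159000641.
P = 104.4 / 0.159000641 ≈ 656.60.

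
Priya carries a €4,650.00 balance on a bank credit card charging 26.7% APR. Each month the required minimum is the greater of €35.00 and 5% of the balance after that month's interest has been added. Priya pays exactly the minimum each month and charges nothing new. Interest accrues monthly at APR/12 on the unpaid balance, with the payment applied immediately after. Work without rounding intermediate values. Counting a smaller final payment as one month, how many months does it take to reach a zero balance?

92 months

Monthly rate r = 26.7%/12 = 2.225% = 0.02225.
While 5% of the post-interest balance exceeds €35.00, each month B ← (B·(1+r))·(1 − 0.05), i.e. B shrinks by the factor (1+r)·0.95 = 0.97114.
This holds for months 1–66. Entering month 67 the balance is €672.95; 5% of the post-interest balance is now below €35.00, so the flat €35.00 minimum applies from here.
From month 67 a fixed €35.00 at rate r clears €672.95 in 26 more payments. Total: 66 + 26 = 92 months.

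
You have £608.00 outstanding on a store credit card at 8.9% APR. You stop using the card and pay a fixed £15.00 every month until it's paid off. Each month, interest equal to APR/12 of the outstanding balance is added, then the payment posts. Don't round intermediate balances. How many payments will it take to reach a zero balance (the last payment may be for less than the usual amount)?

49 payments

Monthly rate r = 8.9%/12 = 0.741667% = 0.00741667.
Recurrence: B ← B·(1+r) − £15.00.
Month 1: interest £4.51; balance after payment £597.51.
Month 2: interest £4.43; balance after payment £586.94.
Closed form: n = −ln(1 − rB₀/P)/ln(1+r) = −ln(0.69938)/ln(1.00742) ≈ 48.389, so the balance reaches zero during payment 49.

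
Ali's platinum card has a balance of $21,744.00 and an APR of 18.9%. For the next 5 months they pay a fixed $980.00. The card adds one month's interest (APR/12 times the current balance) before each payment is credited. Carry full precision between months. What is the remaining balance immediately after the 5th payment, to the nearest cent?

Monthly rate r = 18.9%/12 = 1.575% = 0.01575.
Each month: B ← B·(1+r) − $980.00.
Month 1: interest $342.47; balance after payment $21,106.47.
Month 2: interest $332.43; balance after payment $20,458.89.
Month 3: interest $322.23; balance after payment $19,801.12.
Month 4: interest $311.87; balance after payment $19,132.99.
Month 5: interest $301.34; balance after payment $18,454.33.

$18,454.33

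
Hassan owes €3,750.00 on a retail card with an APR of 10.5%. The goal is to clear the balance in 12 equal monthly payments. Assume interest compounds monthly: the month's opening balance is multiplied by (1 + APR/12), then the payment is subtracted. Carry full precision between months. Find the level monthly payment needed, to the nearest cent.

€330.56

Monthly rate r = 10.5%/12 = 0.875% = 0.00875.
Level-payment amortization: P = B₀·r / (1 − (1+r)^(−n)) = 3750.00·0.00875 / (1 − 1.00875^(−12)).
Denominator 1 − (1+r)^(−12) = 0.0992641938.
P = 32.8125 / 0.0992641938 ≈ 330.56.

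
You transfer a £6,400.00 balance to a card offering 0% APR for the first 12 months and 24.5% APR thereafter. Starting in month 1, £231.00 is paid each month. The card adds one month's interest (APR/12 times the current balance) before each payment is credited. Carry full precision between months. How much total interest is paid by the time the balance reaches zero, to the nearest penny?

Promo months 1–12 at r₀ = 0%/12 = 0; months 13+ at r₁ = 24.5%/12 = 0.0204167.
After month 12 (no interest yet): B = £6,400.00 − 12·£231.00 = £3,628.00.
Then at r₁ with £231.00/mo: n₂ = −ln(1 − r₁·B/P)/ln(1+r₁) ≈ 19.13 → 20 more payments.
Total paid = 31·£231.00 + £30.19 = £7,191.19; interest = £7,191.19 − £6,400.00 = £791.19.

£791.19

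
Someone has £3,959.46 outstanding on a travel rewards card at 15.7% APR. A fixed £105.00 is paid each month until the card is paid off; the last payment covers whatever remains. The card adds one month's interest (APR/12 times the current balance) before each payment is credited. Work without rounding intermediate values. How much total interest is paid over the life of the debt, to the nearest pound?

Monthly rate r = 15.7%/12 = 1.30833% = 0.0130833.
Payoff takes n = ⌈−ln(1 − rB₀/P)/ln(1+r)⌉ = ⌈52.310⌉ = 53 payments; the last is £32.75.
Total paid = 52·£105.00 + £32.75 = £5,492.75.
Total interest = total paid − principal = £5,492.75 − £3,959.46 = £1,533.29.

£1,533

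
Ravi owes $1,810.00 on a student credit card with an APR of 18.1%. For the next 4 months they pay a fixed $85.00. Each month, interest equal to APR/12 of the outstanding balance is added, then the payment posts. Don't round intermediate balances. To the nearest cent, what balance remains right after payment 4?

Monthly rate r = 18.1%/12 = 1.50833% = 0.0150833.
Each month: B ← B·(1+r) − $85.00.
Month 1: interest $27.30; balance after payment $1,752.30.
Month 2: interest $26.43; balance after payment $1,693.73.
Month 3: interest $25.55; balance after payment $1,634.28.
Month 4: interest $24.65; balance after payment $1,573.93.

$1,573.93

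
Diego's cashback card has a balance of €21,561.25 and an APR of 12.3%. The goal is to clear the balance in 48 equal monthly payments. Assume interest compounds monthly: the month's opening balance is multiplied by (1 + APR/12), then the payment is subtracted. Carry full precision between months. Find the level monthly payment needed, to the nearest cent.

Monthly rate r = 12.3%/12 = 1.025% = 0.01025.
Level-payment amortization: P = B₀·r / (1 − (1+r)^(−n)) = 21561.25·0.01025 / (1 − 1.01025^(−48)).
Denominator 1 − (1+r)^(−48) = 0.387064518.
P = 221.003 / 0.387064518 ≈ 570.97.

€570.97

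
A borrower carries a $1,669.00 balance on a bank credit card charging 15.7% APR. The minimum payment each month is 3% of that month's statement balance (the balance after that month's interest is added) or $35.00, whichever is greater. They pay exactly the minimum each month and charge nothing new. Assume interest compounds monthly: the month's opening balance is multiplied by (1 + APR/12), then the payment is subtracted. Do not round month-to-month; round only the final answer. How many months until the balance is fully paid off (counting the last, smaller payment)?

65 months

Monthly rate r = 15.7%/12 = 1.30833% = 0.0130833.
While 3% of the post-interest balance exceeds $35.00, each month B ← (B·(1+r))·(1 − 0.03), i.e. B shrinks by the factor (1+r)·0.97 = 0.98269.
This holds for months 1–22. Entering month 23 the balance is $1,136.65; 3% of the post-interest balance is now below $35.00, so the flat $35.00 minimum applies from here.
From month 23 a fixed $35.00 at rate r clears $1,136.65 in 43 more payments. Total: 22 + 43 = 65 months.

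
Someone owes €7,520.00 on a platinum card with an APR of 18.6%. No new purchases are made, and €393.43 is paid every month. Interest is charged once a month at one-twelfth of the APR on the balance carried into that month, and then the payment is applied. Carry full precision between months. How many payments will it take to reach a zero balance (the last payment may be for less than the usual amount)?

Monthly rate r = 18.6%/12 = 1.55% = 0.0155.
Recurrence: B ← B·(1+r) − €393.43.
Month 1: interest €116.56; balance after payment €7,243.13.
Month 2: interest €112.27; balance after payment €6,961.97.
Closed form: n = −ln(1 − rB₀/P)/ln(1+r) = −ln(0.70373)/ln(1.0155) ≈ 22.843, so the balance reaches zero during payment 23.

23 months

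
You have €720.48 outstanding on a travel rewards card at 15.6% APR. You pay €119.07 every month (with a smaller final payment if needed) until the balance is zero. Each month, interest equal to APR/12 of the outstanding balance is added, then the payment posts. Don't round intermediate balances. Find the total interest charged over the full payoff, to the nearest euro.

€35

Monthly rate r = 15.6%/12 = 1.3% = 0.013.
Payoff takes n = ⌈−ln(1 − rB₀/P)/ln(1+r)⌉ = ⌈6.343⌉ = 7 payments; the last is €41.02.
Total paid = 6·€119.07 + €41.02 = €755.44.
Total interest = total paid − principal = €755.44 − €720.48 = €34.96.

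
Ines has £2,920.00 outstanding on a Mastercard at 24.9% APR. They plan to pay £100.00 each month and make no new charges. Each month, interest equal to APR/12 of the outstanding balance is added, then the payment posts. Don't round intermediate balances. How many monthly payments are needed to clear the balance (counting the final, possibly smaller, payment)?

46 months

Monthly rate r = 24.9%/12 = 2.075% = 0.02075.
Recurrence: B ← B·(1+r) − £100.00.
Month 1: interest £60.59; balance after payment £2,880.59.
Month 2: interest £59.77; balance after payment £2,840.36.
Closed form: n = −ln(1 − rB₀/P)/ln(1+r) = −ln(0.3941)/ln(1.02075) ≈ 45.339, so the balance reaches zero during payment 46.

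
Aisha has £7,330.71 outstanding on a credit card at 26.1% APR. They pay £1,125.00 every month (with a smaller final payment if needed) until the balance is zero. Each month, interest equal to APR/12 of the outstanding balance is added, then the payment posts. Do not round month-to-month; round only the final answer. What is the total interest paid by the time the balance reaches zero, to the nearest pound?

Monthly rate r = 26.1%/12 = 2.175% = 0.02175.
Payoff takes n = ⌈−ln(1 − rB₀/P)/ln(1+r)⌉ = ⌈7.103⌉ = 8 payments; the last is £116.94.
Total paid = 7·£1,125.00 + £116.94 = £7,991.94.
Total interest = total paid − principal = £7,991.94 − £7,330.71 = £661.23.

£661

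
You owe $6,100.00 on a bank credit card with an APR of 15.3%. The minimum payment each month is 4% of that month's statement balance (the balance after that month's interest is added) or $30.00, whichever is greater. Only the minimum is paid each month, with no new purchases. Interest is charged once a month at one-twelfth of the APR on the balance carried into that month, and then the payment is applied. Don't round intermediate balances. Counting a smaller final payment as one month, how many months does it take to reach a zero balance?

105 months

Monthly rate r = 15.3%/12 = 1.275% = 0.01275.
While 4% of the post-interest balance exceeds $30.00, each month B ← (B·(1+r))·(1 − 0.04), i.e. B shrinks by the factor (1+r)·0.96 = 0.97224.
This holds for months 1–75. Entering month 76 the balance is $738.48; 4% of the post-interest balance is now below $30.00, so the flat $30.00 minimum applies from here.
From month 76 a fixed $30.00 at rate r clears $738.48 in 30 more payments. Total: 75 + 30 = 105 months.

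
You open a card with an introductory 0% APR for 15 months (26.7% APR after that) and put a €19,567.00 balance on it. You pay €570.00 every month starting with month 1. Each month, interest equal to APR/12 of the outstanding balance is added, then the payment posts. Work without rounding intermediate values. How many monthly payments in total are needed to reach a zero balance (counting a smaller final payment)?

41 payments

Promo months 1–15 at r₀ = 0%/12 = 0; months 16+ at r₁ = 26.7%/12 = 0.02225.
After month 15 (no interest yet): B = €19,567.00 − 15·€570.00 = €11,017.00.
Then at r₁ with €570.00/mo: n₂ = −ln(1 − r₁·B/P)/ln(1+r₁) ≈ 25.55 → 26 more payments.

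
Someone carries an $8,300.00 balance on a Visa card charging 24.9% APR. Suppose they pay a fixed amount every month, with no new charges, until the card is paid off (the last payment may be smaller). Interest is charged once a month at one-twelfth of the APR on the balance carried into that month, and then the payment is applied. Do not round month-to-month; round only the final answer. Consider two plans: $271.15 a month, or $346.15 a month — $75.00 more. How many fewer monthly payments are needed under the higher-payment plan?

Monthly rate r = 24.9%/12 = 2.075% = 0.02075.
At $271.15/mo: n = ⌈−ln(1 − rB₀/P)/ln(1+r)⌉ = 50 payments (last $26.19); total interest = total paid − $8,300.00 = $5,012.54.
At $346.15/mo: 34 payments (last $177.95); total interest $3,300.90.
Payments saved = 50 − 34 = 16.

16 fewer payments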